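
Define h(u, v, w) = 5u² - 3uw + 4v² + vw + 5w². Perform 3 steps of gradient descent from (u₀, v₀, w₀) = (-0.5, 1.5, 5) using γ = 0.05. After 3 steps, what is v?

0.102625

∇h = (10u - 3w, 8v + w, -3u + v + 10w)
Step 1: at (-0.5, 1.5, 5), ∇h = (-20, 17, 53) → (-0.5, 1.5, 5) − 0.05·(-20, 17, 53) = (0.5, 0.65, 2.35)
Step 2: at (0.5, 0.65, 2.35), ∇h = (-2.05, 7.55, 22.65) → (0.5, 0.65, 2.35) − 0.05·(-2.05, 7.55, 22.65) = (0.6025, 0.2725, 1.2175)
Step 3: at (0.6025, 0.2725, 1.2175), ∇h = (2.3725, 3.3975, 10.64) → (0.6025, 0.2725, 1.2175) − 0.05·(2.3725, 3.3975, 10.64) = (0.483875, 0.102625, 0.6855)
v = 0.102625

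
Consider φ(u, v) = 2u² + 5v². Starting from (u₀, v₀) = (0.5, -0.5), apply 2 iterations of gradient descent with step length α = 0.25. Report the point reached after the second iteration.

(0, -1.125)

∇φ = (4u, 10v)
Step 1: at (0.5, -0.5), ∇φ = (2, -5) → (0.5, -0.5) − 0.25·(2, -5) = (0, 0.75)
Step 2: at (0, 0.75), ∇φ = (0, 7.5) → (0, 0.75) − 0.25·(0, 7.5) = (0, -1.125)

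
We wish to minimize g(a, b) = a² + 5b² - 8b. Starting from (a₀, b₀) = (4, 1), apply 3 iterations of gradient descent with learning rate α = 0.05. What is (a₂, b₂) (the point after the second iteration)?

(3.24, 0.85)

∇g = (2a, 10b - 8)
(a₁, b₁) = (4, 1) − 0.05·(8, 2) = (3.6, 0.9)
(a₂, b₂) = (3.6, 0.9) − 0.05·(7.2, 1) = (3.24, 0.85)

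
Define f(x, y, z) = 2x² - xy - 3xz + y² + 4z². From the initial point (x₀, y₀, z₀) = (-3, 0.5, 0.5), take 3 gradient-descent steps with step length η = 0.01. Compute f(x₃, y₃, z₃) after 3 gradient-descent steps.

∇f = (4x - y - 3z, -x + 2y, -3x + 8z)
(x₁, y₁, z₁) = (-3, 0.5, 0.5) − 0.01·(-14, 4, 13) = (-2.86, 0.46, 0.37)
(x₂, y₂, z₂) = (-2.86, 0.46, 0.37) − 0.01·(-13.01, 3.78, 11.54) = (-2.7299, 0.4222, 0.2546)
(x₃, y₃, z₃) = (-2.7299, 0.4222, 0.2546) − 0.01·(-12.1056, 3.5743, 10.2265) = (-2.608844, 0.386457, 0.152335)
f(-2.608844, 0.386457, 0.152335) = 16.054767632349

16.054767632349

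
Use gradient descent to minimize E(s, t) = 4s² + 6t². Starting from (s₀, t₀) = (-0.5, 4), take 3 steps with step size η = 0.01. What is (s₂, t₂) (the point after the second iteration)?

∇E = (8s, 12t)
(s₁, t₁) = (-0.5, 4) − 0.01·(-4, 48) = (-0.46, 3.52)
(s₂, t₂) = (-0.46, 3.52) − 0.01·(-3.68, 42.24) = (-0.4232, 3.0976)

(-0.4232, 3.0976)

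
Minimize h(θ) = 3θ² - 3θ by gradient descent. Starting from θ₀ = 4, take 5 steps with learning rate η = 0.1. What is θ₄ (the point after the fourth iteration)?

0.5896

h′(θ) = 6θ - 3
Step 1: h′(4) = 21; θ₁ = 4 − 0.1·21 = 1.9
Step 2: h′(1.9) = 8.4; θ₂ = 1.9 − 0.1·8.4 = 1.06
Step 3: h′(1.06) = 3.36; θ₃ = 1.06 − 0.1·3.36 = 0.724
Step 4: h′(0.724) = 1.344; θ₄ = 0.724 − 0.1·1.344 = 0.5896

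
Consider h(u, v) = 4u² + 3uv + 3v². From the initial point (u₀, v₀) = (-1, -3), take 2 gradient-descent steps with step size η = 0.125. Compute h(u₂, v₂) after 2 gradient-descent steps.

∇h = (8u + 3v, 3u + 6v)
(u₁, v₁) = (-1, -3) − 0.125·(-17, -21) = (1.125, -0.375)
(u₂, v₂) = (1.125, -0.375) − 0.125·(7.875, 1.125) = (0.140625, -0.515625)
h(0.140625, -0.515625) = 0.6591796875

0.6591796875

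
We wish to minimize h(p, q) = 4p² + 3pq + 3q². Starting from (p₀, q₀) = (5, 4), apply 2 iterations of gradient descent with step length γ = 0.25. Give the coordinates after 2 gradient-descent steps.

(12.3125, 8.875)

∇h = (8p + 3q, 3p + 6q)
Step 1: at (5, 4), ∇h = (52, 39) → (5, 4) − 0.25·(52, 39) = (-8, -5.75)
Step 2: at (-8, -5.75), ∇h = (-81.25, -58.5) → (-8, -5.75) − 0.25·(-81.25, -58.5) = (12.3125, 8.875)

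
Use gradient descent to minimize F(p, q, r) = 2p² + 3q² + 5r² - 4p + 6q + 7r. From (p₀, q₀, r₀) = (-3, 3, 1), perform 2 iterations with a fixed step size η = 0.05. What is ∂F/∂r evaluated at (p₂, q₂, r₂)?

4.25

∇F = (4p - 4, 6q + 6, 10r + 7)
(p₁, q₁, r₁) = (-3, 3, 1) − 0.05·(-16, 24, 17) = (-2.2, 1.8, 0.15)
(p₂, q₂, r₂) = (-2.2, 1.8, 0.15) − 0.05·(-12.8, 16.8, 8.5) = (-1.56, 0.96, -0.275)
∂F/∂r at (-1.56, 0.96, -0.275) = 4.25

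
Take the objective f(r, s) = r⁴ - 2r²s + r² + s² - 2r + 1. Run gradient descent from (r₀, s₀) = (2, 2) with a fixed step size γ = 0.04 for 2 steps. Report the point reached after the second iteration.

(1.36442368, 2.118272)

∇f = (4r³ - 4rs + 2r - 2, -2r² + 2s)
(r₁, s₁) = (2, 2) − 0.04·(18, -4) = (1.28, 2.16)
(r₂, s₂) = (1.28, 2.16) − 0.04·(-2.110592, 1.0432) = (1.36442368, 2.118272)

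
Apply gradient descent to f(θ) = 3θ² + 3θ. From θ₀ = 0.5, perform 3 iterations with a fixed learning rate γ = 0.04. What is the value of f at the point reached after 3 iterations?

f′(θ) = 6θ + 3
Step 1: f′(0.5) = 6; θ₁ = 0.5 − 0.04·6 = 0.26
Step 2: f′(0.26) = 4.56; θ₂ = 0.26 − 0.04·4.56 = 0.0776
Step 3: f′(0.0776) = 3.4656; θ₃ = 0.0776 − 0.04·3.4656 = -0.061024
f(-0.061024) = -0.171900214272

-0.171900214272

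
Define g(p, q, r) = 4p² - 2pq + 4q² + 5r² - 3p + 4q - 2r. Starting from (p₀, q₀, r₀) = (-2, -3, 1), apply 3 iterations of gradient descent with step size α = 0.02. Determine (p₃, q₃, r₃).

∇g = (8p - 2q - 3, -2p + 8q + 4, 10r - 2)
Step 1: at (-2, -3, 1), ∇g = (-13, -16, 8) → (-2, -3, 1) − 0.02·(-13, -16, 8) = (-1.74, -2.68, 0.84)
Step 2: at (-1.74, -2.68, 0.84), ∇g = (-11.56, -13.96, 6.4) → (-1.74, -2.68, 0.84) − 0.02·(-11.56, -13.96, 6.4) = (-1.5088, -2.4008, 0.712)
Step 3: at (-1.5088, -2.4008, 0.712), ∇g = (-10.2688, -12.1888, 5.12) → (-1.5088, -2.4008, 0.712) − 0.02·(-10.2688, -12.1888, 5.12) = (-1.303424, -2.157024, 0.6096)

(-1.303424, -2.157024, 0.6096)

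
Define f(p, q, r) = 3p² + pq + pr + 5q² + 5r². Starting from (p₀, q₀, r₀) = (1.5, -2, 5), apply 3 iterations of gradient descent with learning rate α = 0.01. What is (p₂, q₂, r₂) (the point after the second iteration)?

∇f = (6p + q + r, p + 10q, p + 10r)
Step 1: at (1.5, -2, 5), ∇f = (12, -18.5, 51.5) → (1.5, -2, 5) − 0.01·(12, -18.5, 51.5) = (1.38, -1.815, 4.485)
Step 2: at (1.38, -1.815, 4.485), ∇f = (10.95, -16.77, 46.23) → (1.38, -1.815, 4.485) − 0.01·(10.95, -16.77, 46.23) = (1.2705, -1.6473, 4.0227)

(1.2705, -1.6473, 4.0227)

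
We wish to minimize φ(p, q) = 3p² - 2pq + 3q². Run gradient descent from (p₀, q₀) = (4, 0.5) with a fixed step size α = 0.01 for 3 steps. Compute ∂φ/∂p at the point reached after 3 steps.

∇φ = (6p - 2q, -2p + 6q)
Step 1: at (4, 0.5), ∇φ = (23, -5) → (4, 0.5) − 0.01·(23, -5) = (3.77, 0.55)
Step 2: at (3.77, 0.55), ∇φ = (21.52, -4.24) → (3.77, 0.55) − 0.01·(21.52, -4.24) = (3.5548, 0.5924)
Step 3: at (3.5548, 0.5924), ∇φ = (20.144, -3.5552) → (3.5548, 0.5924) − 0.01·(20.144, -3.5552) = (3.35336, 0.627952)
∂φ/∂p at (3.35336, 0.627952) = 18.864256

18.864256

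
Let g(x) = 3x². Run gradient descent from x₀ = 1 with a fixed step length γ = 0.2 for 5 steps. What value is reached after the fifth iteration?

-0.00032

g′(x) = 6x
Step 1: g′(1) = 6; x₁ = 1 − 0.2·6 = -0.2
Step 2: g′(-0.2) = -1.2; x₂ = -0.2 − 0.2·(-1.2) = 0.04
Step 3: g′(0.04) = 0.24; x₃ = 0.04 − 0.2·0.24 = -0.008
Step 4: g′(-0.008) = -0.048; x₄ = -0.008 − 0.2·(-0.048) = 0.0016
Step 5: g′(0.0016) = 0.0096; x₅ = 0.0016 − 0.2·0.0096 = -0.00032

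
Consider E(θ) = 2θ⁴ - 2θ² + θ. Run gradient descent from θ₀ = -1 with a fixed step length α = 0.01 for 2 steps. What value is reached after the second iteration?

E′(θ) = 8θ³ - 4θ + 1
Step 1: E′(-1) = -3; θ₁ = -1 − 0.01·(-3) = -0.97
Step 2: E′(-0.97) = -2.421384; θ₂ = -0.97 − 0.01·(-2.421384) = -0.94578616

-0.94578616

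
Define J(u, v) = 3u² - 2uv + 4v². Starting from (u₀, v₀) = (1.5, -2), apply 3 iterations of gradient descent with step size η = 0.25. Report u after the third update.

-2.9375

∇J = (6u - 2v, -2u + 8v)
Step 1: at (1.5, -2), ∇J = (13, -19) → (1.5, -2) − 0.25·(13, -19) = (-1.75, 2.75)
Step 2: at (-1.75, 2.75), ∇J = (-16, 25.5) → (-1.75, 2.75) − 0.25·(-16, 25.5) = (2.25, -3.625)
Step 3: at (2.25, -3.625), ∇J = (20.75, -33.5) → (2.25, -3.625) − 0.25·(20.75, -33.5) = (-2.9375, 4.75)
u = -2.9375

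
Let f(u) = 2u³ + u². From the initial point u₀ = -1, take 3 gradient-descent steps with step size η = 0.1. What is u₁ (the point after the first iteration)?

f′(u) = 6u² + 2u
Step 1: f′(-1) = 4; u₁ = -1 − 0.1·4 = -1.4

-1.4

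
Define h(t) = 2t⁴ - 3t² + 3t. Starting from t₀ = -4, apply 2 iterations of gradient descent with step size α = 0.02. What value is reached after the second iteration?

h′(t) = 8t³ - 6t + 3
Step 1: h′(-4) = -485; t₁ = -4 − 0.02·(-485) = 5.7
Step 2: h′(5.7) = 1450.344; t₂ = 5.7 − 0.02·1450.344 = -23.30688

-23.30688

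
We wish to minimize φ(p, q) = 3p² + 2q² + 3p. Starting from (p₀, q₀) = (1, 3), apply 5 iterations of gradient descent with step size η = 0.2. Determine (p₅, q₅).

(-0.50048, 0.00096)

∇φ = (6p + 3, 4q)
(p₁, q₁) = (1, 3) − 0.2·(9, 12) = (-0.8, 0.6)
(p₂, q₂) = (-0.8, 0.6) − 0.2·(-1.8, 2.4) = (-0.44, 0.12)
(p₃, q₃) = (-0.44, 0.12) − 0.2·(0.36, 0.48) = (-0.512, 0.024)
(p₄, q₄) = (-0.512, 0.024) − 0.2·(-0.072, 0.096) = (-0.4976, 0.0048)
(p₅, q₅) = (-0.4976, 0.0048) − 0.2·(0.0144, 0.0192) = (-0.50048, 0.00096)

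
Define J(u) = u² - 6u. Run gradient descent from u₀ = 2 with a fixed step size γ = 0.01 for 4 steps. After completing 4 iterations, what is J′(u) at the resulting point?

J′(u) = 2u - 6
Step 1: J′(2) = -2; u₁ = 2 − 0.01·(-2) = 2.02
Step 2: J′(2.02) = -1.96; u₂ = 2.02 − 0.01·(-1.96) = 2.0396
Step 3: J′(2.0396) = -1.9208; u₃ = 2.0396 − 0.01·(-1.9208) = 2.058808
Step 4: J′(2.058808) = -1.882384; u₄ = 2.058808 − 0.01·(-1.882384) = 2.07763184
J′(u) at (2.07763184) = -1.84473632

-1.84473632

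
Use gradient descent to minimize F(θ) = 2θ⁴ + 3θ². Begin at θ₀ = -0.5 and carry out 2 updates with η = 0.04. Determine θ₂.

F′(θ) = 8θ³ + 6θ
θ₁ = -0.5 − 0.04·(-4) = -0.34
θ₂ = -0.34 − 0.04·(-2.354432) = -0.24582272

-0.24582272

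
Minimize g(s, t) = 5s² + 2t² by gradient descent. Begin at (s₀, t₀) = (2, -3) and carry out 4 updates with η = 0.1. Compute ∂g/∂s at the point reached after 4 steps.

0

∇g = (10s, 4t)
(s₁, t₁) = (2, -3) − 0.1·(20, -12) = (0, -1.8)
(s₂, t₂) = (0, -1.8) − 0.1·(0, -7.2) = (0, -1.08)
(s₃, t₃) = (0, -1.08) − 0.1·(0, -4.32) = (0, -0.648)
(s₄, t₄) = (0, -0.648) − 0.1·(0, -2.592) = (0, -0.3888)
∂g/∂s at (0, -0.3888) = 0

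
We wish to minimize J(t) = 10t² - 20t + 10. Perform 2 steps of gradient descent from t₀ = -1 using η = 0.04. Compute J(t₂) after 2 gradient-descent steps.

0.064

J′(t) = 20t - 20
t₁ = -1 − 0.04·(-40) = 0.6
t₂ = 0.6 − 0.04·(-8) = 0.92
J(0.92) = 0.064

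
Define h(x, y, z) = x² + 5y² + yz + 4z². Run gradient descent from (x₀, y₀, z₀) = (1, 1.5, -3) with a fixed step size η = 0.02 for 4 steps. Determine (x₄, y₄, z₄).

∇h = (2x, 10y + z, y + 8z)
Step 1: at (1, 1.5, -3), ∇h = (2, 12, -22.5) → (1, 1.5, -3) − 0.02·(2, 12, -22.5) = (0.96, 1.26, -2.55)
Step 2: at (0.96, 1.26, -2.55), ∇h = (1.92, 10.05, -19.14) → (0.96, 1.26, -2.55) − 0.02·(1.92, 10.05, -19.14) = (0.9216, 1.059, -2.1672)
Step 3: at (0.9216, 1.059, -2.1672), ∇h = (1.8432, 8.4228, -16.2786) → (0.9216, 1.059, -2.1672) − 0.02·(1.8432, 8.4228, -16.2786) = (0.884736, 0.890544, -1.841628)
Step 4: at (0.884736, 0.890544, -1.841628), ∇h = (1.769472, 7.063812, -13.84248) → (0.884736, 0.890544, -1.841628) − 0.02·(1.769472, 7.063812, -13.84248) = (0.84934656, 0.74926776, -1.5647784)

(0.84934656, 0.74926776, -1.5647784)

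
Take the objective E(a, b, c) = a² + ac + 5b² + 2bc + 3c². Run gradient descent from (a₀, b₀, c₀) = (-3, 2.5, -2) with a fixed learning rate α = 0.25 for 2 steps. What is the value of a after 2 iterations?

∇E = (2a + c, 10b + 2c, a + 2b + 6c)
Step 1: at (-3, 2.5, -2), ∇E = (-8, 21, -10) → (-3, 2.5, -2) − 0.25·(-8, 21, -10) = (-1, -2.75, 0.5)
Step 2: at (-1, -2.75, 0.5), ∇E = (-1.5, -26.5, -3.5) → (-1, -2.75, 0.5) − 0.25·(-1.5, -26.5, -3.5) = (-0.625, 3.875, 1.375)
a = -0.625

-0.625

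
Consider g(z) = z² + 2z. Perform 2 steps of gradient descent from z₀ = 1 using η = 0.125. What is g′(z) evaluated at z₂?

2.25

g′(z) = 2z + 2
Step 1: g′(1) = 4; z₁ = 1 − 0.125·4 = 0.5
Step 2: g′(0.5) = 3; z₂ = 0.5 − 0.125·3 = 0.125
g′(z) at (0.125) = 2.25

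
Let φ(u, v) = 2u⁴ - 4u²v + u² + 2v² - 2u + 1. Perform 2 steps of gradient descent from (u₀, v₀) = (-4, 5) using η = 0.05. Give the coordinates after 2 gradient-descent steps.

(-1067.8904, 45.522)

∇φ = (8u³ - 8uv + 2u - 2, -4u² + 4v)
Step 1: at (-4, 5), ∇φ = (-362, -44) → (-4, 5) − 0.05·(-362, -44) = (14.1, 7.2)
Step 2: at (14.1, 7.2), ∇φ = (21639.808, -766.44) → (14.1, 7.2) − 0.05·(21639.808, -766.44) = (-1067.8904, 45.522)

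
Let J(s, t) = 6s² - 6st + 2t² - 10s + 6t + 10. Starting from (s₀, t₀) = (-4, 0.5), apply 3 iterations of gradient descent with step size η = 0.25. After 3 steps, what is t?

-48.375

∇J = (12s - 6t - 10, -6s + 4t + 6)
(s₁, t₁) = (-4, 0.5) − 0.25·(-61, 32) = (11.25, -7.5)
(s₂, t₂) = (11.25, -7.5) − 0.25·(170, -91.5) = (-31.25, 15.375)
(s₃, t₃) = (-31.25, 15.375) − 0.25·(-477.25, 255) = (88.0625, -48.375)
t = -48.375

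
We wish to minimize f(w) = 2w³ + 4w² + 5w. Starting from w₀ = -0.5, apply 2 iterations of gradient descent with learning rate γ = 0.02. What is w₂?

-0.5983

f′(w) = 6w² + 8w + 5
Step 1: f′(-0.5) = 2.5; w₁ = -0.5 − 0.02·2.5 = -0.55
Step 2: f′(-0.55) = 2.415; w₂ = -0.55 − 0.02·2.415 = -0.5983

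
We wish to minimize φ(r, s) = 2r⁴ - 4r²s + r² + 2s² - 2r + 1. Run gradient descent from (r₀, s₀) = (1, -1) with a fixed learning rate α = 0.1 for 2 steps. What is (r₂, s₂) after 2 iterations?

∇φ = (8r³ - 8rs + 2r - 2, -4r² + 4s)
(r₁, s₁) = (1, -1) − 0.1·(16, -8) = (-0.6, -0.2)
(r₂, s₂) = (-0.6, -0.2) − 0.1·(-5.888, -2.24) = (-0.0112, 0.024)

(-0.0112, 0.024)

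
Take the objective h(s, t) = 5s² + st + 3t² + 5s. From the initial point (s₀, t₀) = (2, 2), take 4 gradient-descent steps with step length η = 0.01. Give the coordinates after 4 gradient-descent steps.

∇h = (10s + t + 5, s + 6t)
Step 1: at (2, 2), ∇h = (27, 14) → (2, 2) − 0.01·(27, 14) = (1.73, 1.86)
Step 2: at (1.73, 1.86), ∇h = (24.16, 12.89) → (1.73, 1.86) − 0.01·(24.16, 12.89) = (1.4884, 1.7311)
Step 3: at (1.4884, 1.7311), ∇h = (21.6151, 11.875) → (1.4884, 1.7311) − 0.01·(21.6151, 11.875) = (1.272249, 1.61235)
Step 4: at (1.272249, 1.61235), ∇h = (19.33484, 10.946349) → (1.272249, 1.61235) − 0.01·(19.33484, 10.946349) = (1.0789006, 1.50288651)

(1.0789006, 1.50288651)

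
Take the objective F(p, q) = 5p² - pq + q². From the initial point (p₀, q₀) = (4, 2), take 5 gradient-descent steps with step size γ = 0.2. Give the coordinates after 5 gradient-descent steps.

(-4.1472, 0.74752)

∇F = (10p - q, -p + 2q)
Step 1: at (4, 2), ∇F = (38, 0) → (4, 2) − 0.2·(38, 0) = (-3.6, 2)
Step 2: at (-3.6, 2), ∇F = (-38, 7.6) → (-3.6, 2) − 0.2·(-38, 7.6) = (4, 0.48)
Step 3: at (4, 0.48), ∇F = (39.52, -3.04) → (4, 0.48) − 0.2·(39.52, -3.04) = (-3.904, 1.088)
Step 4: at (-3.904, 1.088), ∇F = (-40.128, 6.08) → (-3.904, 1.088) − 0.2·(-40.128, 6.08) = (4.1216, -0.128)
Step 5: at (4.1216, -0.128), ∇F = (41.344, -4.3776) → (4.1216, -0.128) − 0.2·(41.344, -4.3776) = (-4.1472, 0.74752)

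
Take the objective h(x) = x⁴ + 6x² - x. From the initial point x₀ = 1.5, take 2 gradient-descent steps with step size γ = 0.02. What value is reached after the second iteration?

h′(x) = 4x³ + 12x - 1
x₁ = 1.5 − 0.02·30.5 = 0.89
x₂ = 0.89 − 0.02·12.499876 = 0.64000248

0.64000248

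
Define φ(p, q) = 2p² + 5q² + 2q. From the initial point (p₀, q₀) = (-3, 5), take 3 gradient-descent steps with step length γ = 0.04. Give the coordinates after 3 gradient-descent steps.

(-1.778112, 0.9232)

∇φ = (4p, 10q + 2)
Step 1: at (-3, 5), ∇φ = (-12, 52) → (-3, 5) − 0.04·(-12, 52) = (-2.52, 2.92)
Step 2: at (-2.52, 2.92), ∇φ = (-10.08, 31.2) → (-2.52, 2.92) − 0.04·(-10.08, 31.2) = (-2.1168, 1.672)
Step 3: at (-2.1168, 1.672), ∇φ = (-8.4672, 18.72) → (-2.1168, 1.672) − 0.04·(-8.4672, 18.72) = (-1.778112, 0.9232)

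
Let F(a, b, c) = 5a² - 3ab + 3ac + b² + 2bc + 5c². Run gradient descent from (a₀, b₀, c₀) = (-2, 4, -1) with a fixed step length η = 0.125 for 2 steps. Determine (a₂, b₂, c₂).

∇F = (10a - 3b + 3c, -3a + 2b + 2c, 3a + 2b + 10c)
Step 1: at (-2, 4, -1), ∇F = (-35, 12, -8) → (-2, 4, -1) − 0.125·(-35, 12, -8) = (2.375, 2.5, 0)
Step 2: at (2.375, 2.5, 0), ∇F = (16.25, -2.125, 12.125) → (2.375, 2.5, 0) − 0.125·(16.25, -2.125, 12.125) = (0.34375, 2.765625, -1.515625)

(0.34375, 2.765625, -1.515625)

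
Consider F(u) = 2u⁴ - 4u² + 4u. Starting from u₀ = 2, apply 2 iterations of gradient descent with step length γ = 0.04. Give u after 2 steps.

F′(u) = 8u³ - 8u + 4
u₁ = 2 − 0.04·52 = -0.08
u₂ = -0.08 − 0.04·4.635904 = -0.26543616

-0.26543616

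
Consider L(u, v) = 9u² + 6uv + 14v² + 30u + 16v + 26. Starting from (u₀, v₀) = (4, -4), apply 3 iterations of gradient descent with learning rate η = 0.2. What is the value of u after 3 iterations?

∇L = (18u + 6v + 30, 6u + 28v + 16)
Step 1: at (4, -4), ∇L = (78, -72) → (4, -4) − 0.2·(78, -72) = (-11.6, 10.4)
Step 2: at (-11.6, 10.4), ∇L = (-116.4, 237.6) → (-11.6, 10.4) − 0.2·(-116.4, 237.6) = (11.68, -37.12)
Step 3: at (11.68, -37.12), ∇L = (17.52, -953.28) → (11.68, -37.12) − 0.2·(17.52, -953.28) = (8.176, 153.536)
u = 8.176

8.176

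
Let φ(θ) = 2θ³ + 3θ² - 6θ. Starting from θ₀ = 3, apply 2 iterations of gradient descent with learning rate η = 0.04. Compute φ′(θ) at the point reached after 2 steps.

φ′(θ) = 6θ² + 6θ - 6
Step 1: φ′(3) = 66; θ₁ = 3 − 0.04·66 = 0.36
Step 2: φ′(0.36) = -3.0624; θ₂ = 0.36 − 0.04·(-3.0624) = 0.482496
φ′(θ) at (0.482496) = -1.708209659904

-1.708209659904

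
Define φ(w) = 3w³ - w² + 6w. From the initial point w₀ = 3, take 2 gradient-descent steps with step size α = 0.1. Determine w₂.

φ′(w) = 9w² - 2w + 6
Step 1: φ′(3) = 81; w₁ = 3 − 0.1·81 = -5.1
Step 2: φ′(-5.1) = 250.29; w₂ = -5.1 − 0.1·250.29 = -30.129

-30.129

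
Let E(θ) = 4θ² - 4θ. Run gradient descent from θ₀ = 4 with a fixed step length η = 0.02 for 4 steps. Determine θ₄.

2.24254976

E′(θ) = 8θ - 4
θ₁ = 4 − 0.02·28 = 3.44
θ₂ = 3.44 − 0.02·23.52 = 2.9696
θ₃ = 2.9696 − 0.02·19.7568 = 2.574464
θ₄ = 2.574464 − 0.02·16.595712 = 2.24254976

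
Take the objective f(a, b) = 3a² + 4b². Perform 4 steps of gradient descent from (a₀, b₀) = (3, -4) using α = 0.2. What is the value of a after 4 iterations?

0.0048

∇f = (6a, 8b)
(a₁, b₁) = (3, -4) − 0.2·(18, -32) = (-0.6, 2.4)
(a₂, b₂) = (-0.6, 2.4) − 0.2·(-3.6, 19.2) = (0.12, -1.44)
(a₃, b₃) = (0.12, -1.44) − 0.2·(0.72, -11.52) = (-0.024, 0.864)
(a₄, b₄) = (-0.024, 0.864) − 0.2·(-0.144, 6.912) = (0.0048, -0.5184)
a = 0.0048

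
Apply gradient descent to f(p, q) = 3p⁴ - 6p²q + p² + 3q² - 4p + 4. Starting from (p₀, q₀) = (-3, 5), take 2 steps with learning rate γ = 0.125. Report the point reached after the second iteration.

∇f = (12p³ - 12pq + 2p - 4, -6p² + 6q)
(p₁, q₁) = (-3, 5) − 0.125·(-154, -24) = (16.25, 8)
(p₂, q₂) = (16.25, 8) − 0.125·(49960.6875, -1536.375) = (-6228.8359375, 200.046875)

(-6228.8359375, 200.046875)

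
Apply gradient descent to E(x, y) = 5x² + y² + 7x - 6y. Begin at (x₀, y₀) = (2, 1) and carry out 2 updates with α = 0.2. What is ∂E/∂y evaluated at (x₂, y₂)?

-1.44

∇E = (10x + 7, 2y - 6)
(x₁, y₁) = (2, 1) − 0.2·(27, -4) = (-3.4, 1.8)
(x₂, y₂) = (-3.4, 1.8) − 0.2·(-27, -2.4) = (2, 2.28)
∂E/∂y at (2, 2.28) = -1.44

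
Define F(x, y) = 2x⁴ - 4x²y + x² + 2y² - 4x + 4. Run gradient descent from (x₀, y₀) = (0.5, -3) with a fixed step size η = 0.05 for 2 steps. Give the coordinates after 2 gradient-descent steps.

(0.2, -1.88)

∇F = (8x³ - 8xy + 2x - 4, -4x² + 4y)
(x₁, y₁) = (0.5, -3) − 0.05·(10, -13) = (0, -2.35)
(x₂, y₂) = (0, -2.35) − 0.05·(-4, -9.4) = (0.2, -1.88)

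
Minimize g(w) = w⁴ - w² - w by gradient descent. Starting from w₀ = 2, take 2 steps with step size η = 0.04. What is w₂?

g′(w) = 4w³ - 2w - 1
w₁ = 2 − 0.04·27 = 0.92
w₂ = 0.92 − 0.04·0.274752 = 0.90900992

0.90900992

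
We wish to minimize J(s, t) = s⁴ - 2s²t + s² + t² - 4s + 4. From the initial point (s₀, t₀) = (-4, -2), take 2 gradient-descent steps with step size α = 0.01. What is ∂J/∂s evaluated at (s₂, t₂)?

∇J = (4s³ - 4st + 2s - 4, -2s² + 2t)
Step 1: at (-4, -2), ∇J = (-300, -36) → (-4, -2) − 0.01·(-300, -36) = (-1, -1.64)
Step 2: at (-1, -1.64), ∇J = (-16.56, -5.28) → (-1, -1.64) − 0.01·(-16.56, -5.28) = (-0.8344, -1.5872)
∂J/∂s at (-0.8344, -1.5872) = -13.289953806336

-13.289953806336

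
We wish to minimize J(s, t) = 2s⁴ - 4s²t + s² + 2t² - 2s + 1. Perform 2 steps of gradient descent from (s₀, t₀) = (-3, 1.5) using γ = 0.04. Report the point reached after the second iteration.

(-21.40685056, 5.536864)

∇J = (8s³ - 8st + 2s - 2, -4s² + 4t)
Step 1: at (-3, 1.5), ∇J = (-188, -30) → (-3, 1.5) − 0.04·(-188, -30) = (4.52, 2.7)
Step 2: at (4.52, 2.7), ∇J = (648.171264, -70.9216) → (4.52, 2.7) − 0.04·(648.171264, -70.9216) = (-21.40685056, 5.536864)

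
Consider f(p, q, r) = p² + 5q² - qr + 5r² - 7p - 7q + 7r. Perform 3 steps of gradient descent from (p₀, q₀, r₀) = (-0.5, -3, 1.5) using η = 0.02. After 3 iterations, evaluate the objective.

∇f = (2p - 7, 10q - r - 7, -q + 10r + 7)
Step 1: at (-0.5, -3, 1.5), ∇f = (-8, -38.5, 25) → (-0.5, -3, 1.5) − 0.02·(-8, -38.5, 25) = (-0.34, -2.23, 1)
Step 2: at (-0.34, -2.23, 1), ∇f = (-7.68, -30.3, 19.23) → (-0.34, -2.23, 1) − 0.02·(-7.68, -30.3, 19.23) = (-0.1864, -1.624, 0.6154)
Step 3: at (-0.1864, -1.624, 0.6154), ∇f = (-7.3728, -23.8554, 14.778) → (-0.1864, -1.624, 0.6154) − 0.02·(-7.3728, -23.8554, 14.778) = (-0.038944, -1.146892, 0.31984)
f(-0.038944, -1.146892, 0.31984) = 17.996364998736

17.996364998736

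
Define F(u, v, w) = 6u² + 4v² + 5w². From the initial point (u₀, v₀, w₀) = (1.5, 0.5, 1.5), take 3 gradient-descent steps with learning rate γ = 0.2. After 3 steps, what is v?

-0.108

∇F = (12u, 8v, 10w)
(u₁, v₁, w₁) = (1.5, 0.5, 1.5) − 0.2·(18, 4, 15) = (-2.1, -0.3, -1.5)
(u₂, v₂, w₂) = (-2.1, -0.3, -1.5) − 0.2·(-25.2, -2.4, -15) = (2.94, 0.18, 1.5)
(u₃, v₃, w₃) = (2.94, 0.18, 1.5) − 0.2·(35.28, 1.44, 15) = (-4.116, -0.108, -1.5)
v = -0.108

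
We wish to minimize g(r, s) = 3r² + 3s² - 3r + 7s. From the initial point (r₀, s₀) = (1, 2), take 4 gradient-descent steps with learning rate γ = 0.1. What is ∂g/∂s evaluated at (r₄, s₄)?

∇g = (6r - 3, 6s + 7)
(r₁, s₁) = (1, 2) − 0.1·(3, 19) = (0.7, 0.1)
(r₂, s₂) = (0.7, 0.1) − 0.1·(1.2, 7.6) = (0.58, -0.66)
(r₃, s₃) = (0.58, -0.66) − 0.1·(0.48, 3.04) = (0.532, -0.964)
(r₄, s₄) = (0.532, -0.964) − 0.1·(0.192, 1.216) = (0.5128, -1.0856)
∂g/∂s at (0.5128, -1.0856) = 0.4864

0.4864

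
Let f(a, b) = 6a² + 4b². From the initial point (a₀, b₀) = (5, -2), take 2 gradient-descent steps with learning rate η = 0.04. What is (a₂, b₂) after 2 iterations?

∇f = (12a, 8b)
(a₁, b₁) = (5, -2) − 0.04·(60, -16) = (2.6, -1.36)
(a₂, b₂) = (2.6, -1.36) − 0.04·(31.2, -10.88) = (1.352, -0.9248)

(1.352, -0.9248)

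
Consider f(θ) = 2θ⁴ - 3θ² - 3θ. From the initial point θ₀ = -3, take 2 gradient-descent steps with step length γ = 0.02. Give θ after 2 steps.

f′(θ) = 8θ³ - 6θ - 3
Step 1: f′(-3) = -201; θ₁ = -3 − 0.02·(-201) = 1.02
Step 2: f′(1.02) = -0.630336; θ₂ = 1.02 − 0.02·(-0.630336) = 1.03260672

1.03260672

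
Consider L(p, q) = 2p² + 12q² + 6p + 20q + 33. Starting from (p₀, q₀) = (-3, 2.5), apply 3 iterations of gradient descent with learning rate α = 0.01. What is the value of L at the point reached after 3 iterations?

∇L = (4p + 6, 24q + 20)
(p₁, q₁) = (-3, 2.5) − 0.01·(-6, 80) = (-2.94, 1.7)
(p₂, q₂) = (-2.94, 1.7) − 0.01·(-5.76, 60.8) = (-2.8824, 1.092)
(p₃, q₃) = (-2.8824, 1.092) − 0.01·(-5.5296, 46.208) = (-2.827104, 0.62992)
L(-2.827104, 0.62992) = 49.382400530432

49.382400530432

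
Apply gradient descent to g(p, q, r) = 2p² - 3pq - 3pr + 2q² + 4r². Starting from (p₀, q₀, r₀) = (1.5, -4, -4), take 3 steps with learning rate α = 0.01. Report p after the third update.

∇g = (4p - 3q - 3r, -3p + 4q, -3p + 8r)
(p₁, q₁, r₁) = (1.5, -4, -4) − 0.01·(30, -20.5, -36.5) = (1.2, -3.795, -3.635)
(p₂, q₂, r₂) = (1.2, -3.795, -3.635) − 0.01·(27.09, -18.78, -32.68) = (0.9291, -3.6072, -3.3082)
(p₃, q₃, r₃) = (0.9291, -3.6072, -3.3082) − 0.01·(24.4626, -17.2161, -29.2529) = (0.684474, -3.435039, -3.015671)
p = 0.684474

0.684474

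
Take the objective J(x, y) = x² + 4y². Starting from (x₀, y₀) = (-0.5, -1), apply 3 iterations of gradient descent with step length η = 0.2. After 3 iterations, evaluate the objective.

0.198288

∇J = (2x, 8y)
Step 1: at (-0.5, -1), ∇J = (-1, -8) → (-0.5, -1) − 0.2·(-1, -8) = (-0.3, 0.6)
Step 2: at (-0.3, 0.6), ∇J = (-0.6, 4.8) → (-0.3, 0.6) − 0.2·(-0.6, 4.8) = (-0.18, -0.36)
Step 3: at (-0.18, -0.36), ∇J = (-0.36, -2.88) → (-0.18, -0.36) − 0.2·(-0.36, -2.88) = (-0.108, 0.216)
J(-0.108, 0.216) = 0.198288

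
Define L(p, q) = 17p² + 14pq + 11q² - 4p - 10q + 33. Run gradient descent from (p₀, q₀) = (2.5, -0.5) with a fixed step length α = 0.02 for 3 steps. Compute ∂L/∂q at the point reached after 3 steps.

∇L = (34p + 14q - 4, 14p + 22q - 10)
Step 1: at (2.5, -0.5), ∇L = (74, 14) → (2.5, -0.5) − 0.02·(74, 14) = (1.02, -0.78)
Step 2: at (1.02, -0.78), ∇L = (19.76, -12.88) → (1.02, -0.78) − 0.02·(19.76, -12.88) = (0.6248, -0.5224)
Step 3: at (0.6248, -0.5224), ∇L = (9.9296, -12.7456) → (0.6248, -0.5224) − 0.02·(9.9296, -12.7456) = (0.426208, -0.267488)
∂L/∂q at (0.426208, -0.267488) = -9.917824

-9.917824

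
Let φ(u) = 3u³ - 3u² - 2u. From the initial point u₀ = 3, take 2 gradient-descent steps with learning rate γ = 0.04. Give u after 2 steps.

0.661504

φ′(u) = 9u² - 6u - 2
Step 1: φ′(3) = 61; u₁ = 3 − 0.04·61 = 0.56
Step 2: φ′(0.56) = -2.5376; u₂ = 0.56 − 0.04·(-2.5376) = 0.661504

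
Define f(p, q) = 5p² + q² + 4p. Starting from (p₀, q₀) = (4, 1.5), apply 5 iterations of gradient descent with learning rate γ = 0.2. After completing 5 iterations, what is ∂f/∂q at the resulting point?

∇f = (10p + 4, 2q)
(p₁, q₁) = (4, 1.5) − 0.2·(44, 3) = (-4.8, 0.9)
(p₂, q₂) = (-4.8, 0.9) − 0.2·(-44, 1.8) = (4, 0.54)
(p₃, q₃) = (4, 0.54) − 0.2·(44, 1.08) = (-4.8, 0.324)
(p₄, q₄) = (-4.8, 0.324) − 0.2·(-44, 0.648) = (4, 0.1944)
(p₅, q₅) = (4, 0.1944) − 0.2·(44, 0.3888) = (-4.8, 0.11664)
∂f/∂q at (-4.8, 0.11664) = 0.23328

0.23328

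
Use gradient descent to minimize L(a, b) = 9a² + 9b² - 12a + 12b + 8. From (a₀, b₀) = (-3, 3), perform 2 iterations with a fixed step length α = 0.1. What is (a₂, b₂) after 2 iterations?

∇L = (18a - 12, 18b + 12)
Step 1: at (-3, 3), ∇L = (-66, 66) → (-3, 3) − 0.1·(-66, 66) = (3.6, -3.6)
Step 2: at (3.6, -3.6), ∇L = (52.8, -52.8) → (3.6, -3.6) − 0.1·(52.8, -52.8) = (-1.68, 1.68)

(-1.68, 1.68)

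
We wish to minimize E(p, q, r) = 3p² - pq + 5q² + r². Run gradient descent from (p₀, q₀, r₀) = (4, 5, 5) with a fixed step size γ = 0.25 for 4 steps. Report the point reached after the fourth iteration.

∇E = (6p - q, -p + 10q, 2r)
Step 1: at (4, 5, 5), ∇E = (19, 46, 10) → (4, 5, 5) − 0.25·(19, 46, 10) = (-0.75, -6.5, 2.5)
Step 2: at (-0.75, -6.5, 2.5), ∇E = (2, -64.25, 5) → (-0.75, -6.5, 2.5) − 0.25·(2, -64.25, 5) = (-1.25, 9.5625, 1.25)
Step 3: at (-1.25, 9.5625, 1.25), ∇E = (-17.0625, 96.875, 2.5) → (-1.25, 9.5625, 1.25) − 0.25·(-17.0625, 96.875, 2.5) = (3.015625, -14.65625, 0.625)
Step 4: at (3.015625, -14.65625, 0.625), ∇E = (32.75, -149.578125, 1.25) → (3.015625, -14.65625, 0.625) − 0.25·(32.75, -149.578125, 1.25) = (-5.171875, 22.73828125, 0.3125)

(-5.171875, 22.73828125, 0.3125)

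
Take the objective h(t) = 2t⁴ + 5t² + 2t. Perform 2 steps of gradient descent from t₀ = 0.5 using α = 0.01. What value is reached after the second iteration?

0.35207296

h′(t) = 8t³ + 10t + 2
Step 1: h′(0.5) = 8; t₁ = 0.5 − 0.01·8 = 0.42
Step 2: h′(0.42) = 6.792704; t₂ = 0.42 − 0.01·6.792704 = 0.35207296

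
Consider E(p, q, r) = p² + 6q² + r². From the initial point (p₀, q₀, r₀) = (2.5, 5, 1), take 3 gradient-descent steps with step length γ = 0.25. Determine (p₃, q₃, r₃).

(0.3125, -40, 0.125)

∇E = (2p, 12q, 2r)
Step 1: at (2.5, 5, 1), ∇E = (5, 60, 2) → (2.5, 5, 1) − 0.25·(5, 60, 2) = (1.25, -10, 0.5)
Step 2: at (1.25, -10, 0.5), ∇E = (2.5, -120, 1) → (1.25, -10, 0.5) − 0.25·(2.5, -120, 1) = (0.625, 20, 0.25)
Step 3: at (0.625, 20, 0.25), ∇E = (1.25, 240, 0.5) → (0.625, 20, 0.25) − 0.25·(1.25, 240, 0.5) = (0.3125, -40, 0.125)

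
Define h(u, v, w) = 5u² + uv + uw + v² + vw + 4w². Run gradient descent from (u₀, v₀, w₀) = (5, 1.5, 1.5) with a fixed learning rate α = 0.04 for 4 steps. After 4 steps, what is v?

0.631616

∇h = (10u + v + w, u + 2v + w, u + v + 8w)
(u₁, v₁, w₁) = (5, 1.5, 1.5) − 0.04·(53, 9.5, 18.5) = (2.88, 1.12, 0.76)
(u₂, v₂, w₂) = (2.88, 1.12, 0.76) − 0.04·(30.68, 5.88, 10.08) = (1.6528, 0.8848, 0.3568)
(u₃, v₃, w₃) = (1.6528, 0.8848, 0.3568) − 0.04·(17.7696, 3.7792, 5.392) = (0.942016, 0.733632, 0.14112)
(u₄, v₄, w₄) = (0.942016, 0.733632, 0.14112) − 0.04·(10.294912, 2.5504, 2.804608) = (0.53021952, 0.631616, 0.02893568)
v = 0.631616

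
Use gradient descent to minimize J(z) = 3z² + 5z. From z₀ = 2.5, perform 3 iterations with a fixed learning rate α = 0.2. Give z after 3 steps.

-0.86

J′(z) = 6z + 5
z₁ = 2.5 − 0.2·20 = -1.5
z₂ = -1.5 − 0.2·(-4) = -0.7
z₃ = -0.7 − 0.2·0.8 = -0.86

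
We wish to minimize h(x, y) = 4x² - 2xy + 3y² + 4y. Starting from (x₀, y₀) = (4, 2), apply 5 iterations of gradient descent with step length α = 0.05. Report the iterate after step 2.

(1.72, 1.18)

∇h = (8x - 2y, -2x + 6y + 4)
(x₁, y₁) = (4, 2) − 0.05·(28, 8) = (2.6, 1.6)
(x₂, y₂) = (2.6, 1.6) − 0.05·(17.6, 8.4) = (1.72, 1.18)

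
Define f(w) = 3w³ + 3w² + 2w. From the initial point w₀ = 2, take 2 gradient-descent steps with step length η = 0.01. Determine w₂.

1.1875

f′(w) = 9w² + 6w + 2
Step 1: f′(2) = 50; w₁ = 2 − 0.01·50 = 1.5
Step 2: f′(1.5) = 31.25; w₂ = 1.5 − 0.01·31.25 = 1.1875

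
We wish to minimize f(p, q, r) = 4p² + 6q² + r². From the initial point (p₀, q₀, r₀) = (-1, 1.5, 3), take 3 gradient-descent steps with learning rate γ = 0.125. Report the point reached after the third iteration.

(0, -0.1875, 1.265625)

∇f = (8p, 12q, 2r)
(p₁, q₁, r₁) = (-1, 1.5, 3) − 0.125·(-8, 18, 6) = (0, -0.75, 2.25)
(p₂, q₂, r₂) = (0, -0.75, 2.25) − 0.125·(0, -9, 4.5) = (0, 0.375, 1.6875)
(p₃, q₃, r₃) = (0, 0.375, 1.6875) − 0.125·(0, 4.5, 3.375) = (0, -0.1875, 1.265625)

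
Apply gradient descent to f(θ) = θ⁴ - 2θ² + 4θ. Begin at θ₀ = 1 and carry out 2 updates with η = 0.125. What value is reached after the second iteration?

0.1875

f′(θ) = 4θ³ - 4θ + 4
θ₁ = 1 − 0.125·4 = 0.5
θ₂ = 0.5 − 0.125·2.5 = 0.1875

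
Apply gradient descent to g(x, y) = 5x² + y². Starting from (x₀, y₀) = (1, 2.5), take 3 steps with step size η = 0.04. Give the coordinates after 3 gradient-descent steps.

(0.216, 1.94672)

∇g = (10x, 2y)
Step 1: at (1, 2.5), ∇g = (10, 5) → (1, 2.5) − 0.04·(10, 5) = (0.6, 2.3)
Step 2: at (0.6, 2.3), ∇g = (6, 4.6) → (0.6, 2.3) − 0.04·(6, 4.6) = (0.36, 2.116)
Step 3: at (0.36, 2.116), ∇g = (3.6, 4.232) → (0.36, 2.116) − 0.04·(3.6, 4.232) = (0.216, 1.94672)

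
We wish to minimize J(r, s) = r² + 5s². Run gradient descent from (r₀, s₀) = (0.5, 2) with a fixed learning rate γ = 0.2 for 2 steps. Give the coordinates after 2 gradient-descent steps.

∇J = (2r, 10s)
(r₁, s₁) = (0.5, 2) − 0.2·(1, 20) = (0.3, -2)
(r₂, s₂) = (0.3, -2) − 0.2·(0.6, -20) = (0.18, 2)

(0.18, 2)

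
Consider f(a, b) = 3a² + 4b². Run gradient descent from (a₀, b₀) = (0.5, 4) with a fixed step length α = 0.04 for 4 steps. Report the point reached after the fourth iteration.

∇f = (6a, 8b)
Step 1: at (0.5, 4), ∇f = (3, 32) → (0.5, 4) − 0.04·(3, 32) = (0.38, 2.72)
Step 2: at (0.38, 2.72), ∇f = (2.28, 21.76) → (0.38, 2.72) − 0.04·(2.28, 21.76) = (0.2888, 1.8496)
Step 3: at (0.2888, 1.8496), ∇f = (1.7328, 14.7968) → (0.2888, 1.8496) − 0.04·(1.7328, 14.7968) = (0.219488, 1.257728)
Step 4: at (0.219488, 1.257728), ∇f = (1.316928, 10.061824) → (0.219488, 1.257728) − 0.04·(1.316928, 10.061824) = (0.16681088, 0.85525504)

(0.16681088, 0.85525504)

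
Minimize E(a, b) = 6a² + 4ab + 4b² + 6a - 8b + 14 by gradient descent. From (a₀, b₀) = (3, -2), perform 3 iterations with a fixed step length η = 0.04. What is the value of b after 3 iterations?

-0.48064

∇E = (12a + 4b + 6, 4a + 8b - 8)
Step 1: at (3, -2), ∇E = (34, -12) → (3, -2) − 0.04·(34, -12) = (1.64, -1.52)
Step 2: at (1.64, -1.52), ∇E = (19.6, -13.6) → (1.64, -1.52) − 0.04·(19.6, -13.6) = (0.856, -0.976)
Step 3: at (0.856, -0.976), ∇E = (12.368, -12.384) → (0.856, -0.976) − 0.04·(12.368, -12.384) = (0.36128, -0.48064)
b = -0.48064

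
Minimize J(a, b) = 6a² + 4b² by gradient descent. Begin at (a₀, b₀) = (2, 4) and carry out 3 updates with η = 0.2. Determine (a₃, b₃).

∇J = (12a, 8b)
Step 1: at (2, 4), ∇J = (24, 32) → (2, 4) − 0.2·(24, 32) = (-2.8, -2.4)
Step 2: at (-2.8, -2.4), ∇J = (-33.6, -19.2) → (-2.8, -2.4) − 0.2·(-33.6, -19.2) = (3.92, 1.44)
Step 3: at (3.92, 1.44), ∇J = (47.04, 11.52) → (3.92, 1.44) − 0.2·(47.04, 11.52) = (-5.488, -0.864)

(-5.488, -0.864)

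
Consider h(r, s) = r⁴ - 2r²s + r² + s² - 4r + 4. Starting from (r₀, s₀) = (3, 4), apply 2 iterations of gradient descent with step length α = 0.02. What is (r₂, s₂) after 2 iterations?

(1.92481792, 4.155904)

∇h = (4r³ - 4rs + 2r - 4, -2r² + 2s)
Step 1: at (3, 4), ∇h = (62, -10) → (3, 4) − 0.02·(62, -10) = (1.76, 4.2)
Step 2: at (1.76, 4.2), ∇h = (-8.240896, 2.2048) → (1.76, 4.2) − 0.02·(-8.240896, 2.2048) = (1.92481792, 4.155904)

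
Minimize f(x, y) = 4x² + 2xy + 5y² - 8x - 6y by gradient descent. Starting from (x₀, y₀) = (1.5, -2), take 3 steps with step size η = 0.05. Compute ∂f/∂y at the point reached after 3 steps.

∇f = (8x + 2y - 8, 2x + 10y - 6)
(x₁, y₁) = (1.5, -2) − 0.05·(0, -23) = (1.5, -0.85)
(x₂, y₂) = (1.5, -0.85) − 0.05·(2.3, -11.5) = (1.385, -0.275)
(x₃, y₃) = (1.385, -0.275) − 0.05·(2.53, -5.98) = (1.2585, 0.024)
∂f/∂y at (1.2585, 0.024) = -3.243

-3.243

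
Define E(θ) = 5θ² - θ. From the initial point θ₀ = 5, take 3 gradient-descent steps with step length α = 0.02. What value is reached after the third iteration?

2.6088

E′(θ) = 10θ - 1
θ₁ = 5 − 0.02·49 = 4.02
θ₂ = 4.02 − 0.02·39.2 = 3.236
θ₃ = 3.236 − 0.02·31.36 = 2.6088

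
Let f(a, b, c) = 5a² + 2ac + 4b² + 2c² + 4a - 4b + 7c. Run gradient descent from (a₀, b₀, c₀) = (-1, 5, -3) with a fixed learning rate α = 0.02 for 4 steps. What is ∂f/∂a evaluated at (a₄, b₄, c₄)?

-4.27921664

∇f = (10a + 2c + 4, 8b - 4, 2a + 4c + 7)
Step 1: at (-1, 5, -3), ∇f = (-12, 36, -7) → (-1, 5, -3) − 0.02·(-12, 36, -7) = (-0.76, 4.28, -2.86)
Step 2: at (-0.76, 4.28, -2.86), ∇f = (-9.32, 30.24, -5.96) → (-0.76, 4.28, -2.86) − 0.02·(-9.32, 30.24, -5.96) = (-0.5736, 3.6752, -2.7408)
Step 3: at (-0.5736, 3.6752, -2.7408), ∇f = (-7.2176, 25.4016, -5.1104) → (-0.5736, 3.6752, -2.7408) − 0.02·(-7.2176, 25.4016, -5.1104) = (-0.429248, 3.167168, -2.638592)
Step 4: at (-0.429248, 3.167168, -2.638592), ∇f = (-5.569664, 21.337344, -4.412864) → (-0.429248, 3.167168, -2.638592) − 0.02·(-5.569664, 21.337344, -4.412864) = (-0.31785472, 2.74042112, -2.55033472)
∂f/∂a at (-0.31785472, 2.74042112, -2.55033472) = -4.27921664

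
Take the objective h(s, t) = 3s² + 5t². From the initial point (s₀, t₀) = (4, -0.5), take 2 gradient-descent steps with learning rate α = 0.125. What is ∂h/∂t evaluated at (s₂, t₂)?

-0.3125

∇h = (6s, 10t)
(s₁, t₁) = (4, -0.5) − 0.125·(24, -5) = (1, 0.125)
(s₂, t₂) = (1, 0.125) − 0.125·(6, 1.25) = (0.25, -0.03125)
∂h/∂t at (0.25, -0.03125) = -0.3125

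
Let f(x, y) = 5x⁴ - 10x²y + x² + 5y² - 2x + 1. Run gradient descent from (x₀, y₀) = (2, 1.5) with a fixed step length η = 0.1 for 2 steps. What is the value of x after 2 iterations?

1030.776

∇f = (20x³ - 20xy + 2x - 2, -10x² + 10y)
Step 1: at (2, 1.5), ∇f = (102, -25) → (2, 1.5) − 0.1·(102, -25) = (-8.2, 4)
Step 2: at (-8.2, 4), ∇f = (-10389.76, -632.4) → (-8.2, 4) − 0.1·(-10389.76, -632.4) = (1030.776, 67.24)
x = 1030.776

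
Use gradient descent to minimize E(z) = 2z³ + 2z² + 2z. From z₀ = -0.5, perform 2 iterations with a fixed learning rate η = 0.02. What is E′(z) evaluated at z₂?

1.645168025184

E′(z) = 6z² + 4z + 2
z₁ = -0.5 − 0.02·1.5 = -0.53
z₂ = -0.53 − 0.02·1.5654 = -0.561308
E′(z) at (-0.561308) = 1.645168025184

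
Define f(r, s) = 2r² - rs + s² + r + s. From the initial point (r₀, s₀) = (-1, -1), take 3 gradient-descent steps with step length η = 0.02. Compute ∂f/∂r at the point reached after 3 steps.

-1.559616

∇f = (4r - s + 1, -r + 2s + 1)
(r₁, s₁) = (-1, -1) − 0.02·(-2, 0) = (-0.96, -1)
(r₂, s₂) = (-0.96, -1) − 0.02·(-1.84, -0.04) = (-0.9232, -0.9992)
(r₃, s₃) = (-0.9232, -0.9992) − 0.02·(-1.6936, -0.0752) = (-0.889328, -0.997696)
∂f/∂r at (-0.889328, -0.997696) = -1.559616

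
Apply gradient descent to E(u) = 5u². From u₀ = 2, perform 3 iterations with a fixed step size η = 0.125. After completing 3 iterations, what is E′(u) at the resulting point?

-0.3125

E′(u) = 10u
Step 1: E′(2) = 20; u₁ = 2 − 0.125·20 = -0.5
Step 2: E′(-0.5) = -5; u₂ = -0.5 − 0.125·(-5) = 0.125
Step 3: E′(0.125) = 1.25; u₃ = 0.125 − 0.125·1.25 = -0.03125
E′(u) at (-0.03125) = -0.3125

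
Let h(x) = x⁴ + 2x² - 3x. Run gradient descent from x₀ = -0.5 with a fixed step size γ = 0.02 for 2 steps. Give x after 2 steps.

h′(x) = 4x³ + 4x - 3
x₁ = -0.5 − 0.02·(-5.5) = -0.39
x₂ = -0.39 − 0.02·(-4.797276) = -0.29405448

-0.29405448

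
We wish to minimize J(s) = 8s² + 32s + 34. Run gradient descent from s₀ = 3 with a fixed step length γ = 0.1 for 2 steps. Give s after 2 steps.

-0.2

J′(s) = 16s + 32
Step 1: J′(3) = 80; s₁ = 3 − 0.1·80 = -5
Step 2: J′(-5) = -48; s₂ = -5 − 0.1·(-48) = -0.2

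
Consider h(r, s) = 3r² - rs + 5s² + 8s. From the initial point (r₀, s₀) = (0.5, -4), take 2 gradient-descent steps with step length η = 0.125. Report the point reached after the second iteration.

(-0.0859375, -1.0625)

∇h = (6r - s, -r + 10s + 8)
Step 1: at (0.5, -4), ∇h = (7, -32.5) → (0.5, -4) − 0.125·(7, -32.5) = (-0.375, 0.0625)
Step 2: at (-0.375, 0.0625), ∇h = (-2.3125, 9) → (-0.375, 0.0625) − 0.125·(-2.3125, 9) = (-0.0859375, -1.0625)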